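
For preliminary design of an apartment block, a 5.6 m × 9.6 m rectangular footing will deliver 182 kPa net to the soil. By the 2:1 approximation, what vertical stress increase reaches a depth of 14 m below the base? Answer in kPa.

Δσ_z ≈ 21.2 kPa

By the 2:1 method the load spreads at 1 horizontal : 2 vertical, so at depth z the loaded area has grown by z in each plan dimension:
Δσ = qBL/((B+z)(L+z)) = 182×5.6×9.6/((5.6+14)(9.6+14)) = 21.153 kPa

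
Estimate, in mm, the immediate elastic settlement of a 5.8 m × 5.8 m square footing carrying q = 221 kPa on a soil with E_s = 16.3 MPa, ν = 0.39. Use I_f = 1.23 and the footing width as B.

S_e ≈ 82 mm

Immediate (elastic) settlement: S_e = q·B·(1−ν²)/E_s · I_f.
E_s = 16.3 MPa = 16300 kPa.
S_e = 221 × 5.8 × (1 − 0.39²) / 16300 × 1.23
    = 221 × 5.8 × 0.8479 / 16300 × 1.23
    = 0.08201 m = 82.01 mm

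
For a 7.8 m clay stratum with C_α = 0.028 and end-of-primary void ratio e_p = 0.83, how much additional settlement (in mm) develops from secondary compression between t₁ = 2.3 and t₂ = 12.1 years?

S_s ≈ 86.1 mm

Secondary compression: S_s = C_α·H/(1+e_p)·log₁₀(t₂/t₁)
S_s = 0.028×7.8/(1+0.83)×log₁₀(12.1/2.3)
    = 0.1193 × 0.7211 = 0.08605 m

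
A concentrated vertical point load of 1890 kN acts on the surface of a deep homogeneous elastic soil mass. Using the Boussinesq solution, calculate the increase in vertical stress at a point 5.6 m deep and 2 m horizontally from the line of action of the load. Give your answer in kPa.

Boussinesq vertical stress below a point load on an elastic half-space:
Δσ_z = 3P/(2πz²) · [1 + (r/z)²]^(−5/2)
r/z = 2/5.6 = 0.35714; [1+(r/z)²]^(−5/2) = 0.74073.
Δσ_z = 3×1890/(2π×5.6²) × 0.74073 = 28.776 × 0.74073 = 21.32 kPa

Δσ_z ≈ 21.3 kPa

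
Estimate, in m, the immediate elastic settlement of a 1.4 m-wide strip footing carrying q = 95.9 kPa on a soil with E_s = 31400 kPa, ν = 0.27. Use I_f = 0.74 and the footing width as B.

S_e ≈ 0.00293 m

Immediate (elastic) settlement: S_e = q·B·(1−ν²)/E_s · I_f.
S_e = 95.9 × 1.4 × (1 − 0.27²) / 31400 × 0.74
    = 95.9 × 1.4 × 0.9271 / 31400 × 0.74
    = 0.002933 m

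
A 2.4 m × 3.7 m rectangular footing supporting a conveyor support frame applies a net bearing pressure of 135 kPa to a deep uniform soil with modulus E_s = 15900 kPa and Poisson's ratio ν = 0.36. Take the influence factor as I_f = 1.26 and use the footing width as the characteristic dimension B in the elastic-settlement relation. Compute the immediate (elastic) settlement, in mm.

Immediate (elastic) settlement: S_e = q·B·(1−ν²)/E_s · I_f.
S_e = 135 × 2.4 × (1 − 0.36²) / 15900 × 1.26
    = 135 × 2.4 × 0.8704 / 15900 × 1.26
    = 0.02235 m = 22.35 mm

S_e ≈ 22.3 mm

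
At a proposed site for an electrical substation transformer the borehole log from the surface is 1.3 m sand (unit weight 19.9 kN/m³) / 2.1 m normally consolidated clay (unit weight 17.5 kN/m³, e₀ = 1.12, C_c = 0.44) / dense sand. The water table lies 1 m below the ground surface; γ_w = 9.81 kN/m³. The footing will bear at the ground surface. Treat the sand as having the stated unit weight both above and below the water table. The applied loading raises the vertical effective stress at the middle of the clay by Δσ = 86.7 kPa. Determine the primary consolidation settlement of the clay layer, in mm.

S_c ≈ 253 mm

Mid-depth of clay below the ground surface: z = 1.3 + 2.1/2 = 2.35 m.
Total vertical stress at mid-clay: σ_v = 19.9×1.3 + 17.5×1.05 = 44.245 kPa.
Pore pressure: u = 9.81×(2.35 − 1) = 13.244 kPa.
Initial effective stress: σ'_0 = σ_v − u = 44.245 − 13.244 = 31.001 kPa.
Final effective stress: σ'_f = σ'_0 + Δσ = 31.001 + 86.7 = 117.7 kPa.
Normally consolidated clay, so the full stress increment lies on the virgin compression line:
S_c = C_c·H/(1+e₀)·log₁₀(σ'_f/σ'_0) = 0.44×2.1/(1+1.12)×log₁₀(117.7/31.001)
    = 0.43585 × 0.5794 = 0.2525 m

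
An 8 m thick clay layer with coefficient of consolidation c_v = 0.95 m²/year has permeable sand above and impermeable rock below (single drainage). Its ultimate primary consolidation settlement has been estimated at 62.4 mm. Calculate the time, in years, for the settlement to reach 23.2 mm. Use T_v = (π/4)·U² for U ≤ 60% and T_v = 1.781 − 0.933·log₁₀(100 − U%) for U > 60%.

Drainage path length: H_d = H = 8 m (single drainage).
U = S(t)/S_ult = 23.2/62.4 = 0.3718.
U ≤ 60%: T_v = (π/4)·U² = (π/4)×0.37179² = 0.10857.
t = T_v·H_d²/c_v = 0.10857×8²/0.95 = 7.314 years.

t ≈ 7.31 years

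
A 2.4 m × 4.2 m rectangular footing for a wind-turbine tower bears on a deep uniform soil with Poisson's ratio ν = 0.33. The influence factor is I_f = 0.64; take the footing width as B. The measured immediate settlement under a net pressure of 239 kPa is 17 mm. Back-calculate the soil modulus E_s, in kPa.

S_e = q·B·(1−ν²)/E_s · I_f  ⇒  E_s = q·B·(1−ν²)·I_f / S_e.
E_s = 239 × 2.4 × 0.8911 × 0.64 / 0.017 = 19240 kPa

E_s ≈ 19200 kPa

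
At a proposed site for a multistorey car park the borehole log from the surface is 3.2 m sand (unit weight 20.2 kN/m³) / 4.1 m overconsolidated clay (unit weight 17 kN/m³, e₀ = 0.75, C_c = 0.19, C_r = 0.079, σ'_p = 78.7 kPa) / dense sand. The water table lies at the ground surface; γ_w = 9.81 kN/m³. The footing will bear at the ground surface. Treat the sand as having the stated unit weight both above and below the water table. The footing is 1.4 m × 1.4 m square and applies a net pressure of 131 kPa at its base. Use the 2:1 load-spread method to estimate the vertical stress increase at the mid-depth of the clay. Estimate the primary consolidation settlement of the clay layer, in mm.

S_c ≈ 9.18 mm

Mid-depth of clay below the ground surface: z = 3.2 + 4.1/2 = 5.25 m.
Total vertical stress at mid-clay: σ_v = 20.2×3.2 + 17×2.05 = 99.49 kPa.
Pore pressure: u = 9.81×(5.25 − 0) = 51.503 kPa.
Initial effective stress: σ'_0 = σ_v − u = 99.49 − 51.503 = 47.987 kPa.
Stress increase at mid-clay by the 2:1 spreading method:
Δσ = qBL/((B+z)(L+z)) = 131×1.4×1.4/((1.4+5.25)(1.4+5.25)) = 5.8061 kPa
Final effective stress: σ'_f = 47.987 + 5.8061 = 53.793 kPa.
σ'_f = 53.793 ≤ σ'_p = 78.7 kPa, so the clay remains overconsolidated and only the recompression index applies:
S_c = C_r·H/(1+e₀)·log₁₀(σ'_f/σ'_0) = 0.079×4.1/1.75×log₁₀(53.793/47.987)
    = 0.18509 × 0.049602 = 0.009181 m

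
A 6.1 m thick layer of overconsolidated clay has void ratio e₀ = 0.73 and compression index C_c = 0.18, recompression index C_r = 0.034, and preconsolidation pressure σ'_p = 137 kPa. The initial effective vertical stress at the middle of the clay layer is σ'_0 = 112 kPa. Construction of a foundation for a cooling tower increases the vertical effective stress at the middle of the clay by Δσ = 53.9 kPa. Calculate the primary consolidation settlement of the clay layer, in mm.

Final effective stress: σ'_f = 112 + 53.9 = 165.9 kPa.
σ'_f = 165.9 > σ'_p = 137 kPa, so the stress path crosses the preconsolidation pressure — recompression up to σ'_p, then virgin compression beyond:
S_c = H/(1+e₀)·[C_r·log₁₀(σ'_p/σ'_0) + C_c·log₁₀(σ'_f/σ'_p)]
    = 6.1/1.73 × [0.034×log₁₀(137/112) + 0.18×log₁₀(165.9/137)]
    = 3.526 × [0.0029751 + 0.014963] = 0.06325 m

S_c ≈ 63.2 mm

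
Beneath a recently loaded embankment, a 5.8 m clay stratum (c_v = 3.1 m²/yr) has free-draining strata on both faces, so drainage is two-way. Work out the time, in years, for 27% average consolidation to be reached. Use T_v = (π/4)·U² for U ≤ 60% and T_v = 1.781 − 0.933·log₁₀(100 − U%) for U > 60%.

Drainage path length: H_d = H/2 = 2.9 m (double drainage).
U ≤ 60%: T_v = (π/4)·U² = (π/4)×0.27² = 0.057256.
t = T_v·H_d²/c_v = 0.057256×2.9²/3.1 = 0.1553 years.

t ≈ 0.155 years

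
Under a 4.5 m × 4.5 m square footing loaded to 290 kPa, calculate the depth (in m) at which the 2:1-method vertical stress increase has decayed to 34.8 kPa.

2:1 spreading — at depth z the loaded area has grown by z in each plan dimension:
qB²/(B+z)² = Δσ_z ⇒ z = B(√(q/Δσ_z) − 1) = 4.5×(√(290/34.8) − 1) = 8.49 m

z ≈ 8.49 m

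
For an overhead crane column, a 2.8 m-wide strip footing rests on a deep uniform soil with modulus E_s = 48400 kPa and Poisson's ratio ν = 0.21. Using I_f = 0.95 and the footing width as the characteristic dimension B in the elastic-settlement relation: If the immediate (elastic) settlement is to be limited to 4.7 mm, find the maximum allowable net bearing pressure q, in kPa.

S_e = q·B·(1−ν²)/E_s · I_f  ⇒  q = S_e·E_s / (B·(1−ν²)·I_f).
q = 0.0047 × 48400 / (2.8 × 0.9559 × 0.95) = 89.46 kPa

q ≈ 89.5 kPa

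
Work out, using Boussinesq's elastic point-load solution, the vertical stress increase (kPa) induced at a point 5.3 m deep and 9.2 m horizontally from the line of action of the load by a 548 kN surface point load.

Boussinesq vertical stress below a point load on an elastic half-space:
Δσ_z = 3P/(2πz²) · [1 + (r/z)²]^(−5/2)
r/z = 9.2/5.3 = 1.7358; [1+(r/z)²]^(−5/2) = 0.030994.
Δσ_z = 3×548/(2π×5.3²) × 0.030994 = 9.3147 × 0.030994 = 0.2887 kPa

Δσ_z ≈ 0.289 kPa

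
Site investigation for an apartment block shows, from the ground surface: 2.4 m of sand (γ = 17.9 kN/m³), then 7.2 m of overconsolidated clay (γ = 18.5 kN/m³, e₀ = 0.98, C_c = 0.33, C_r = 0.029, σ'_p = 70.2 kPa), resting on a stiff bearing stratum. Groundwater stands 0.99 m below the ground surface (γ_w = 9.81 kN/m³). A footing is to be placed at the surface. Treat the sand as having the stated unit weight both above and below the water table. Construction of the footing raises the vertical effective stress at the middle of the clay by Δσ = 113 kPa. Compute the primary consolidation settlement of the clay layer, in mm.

S_c ≈ 478 mm

Mid-depth of clay below the ground surface: z = 2.4 + 7.2/2 = 6 m.
Total vertical stress at mid-clay: σ_v = 17.9×2.4 + 18.5×3.6 = 109.56 kPa.
Pore pressure: u = 9.81×(6 − 0.99) = 49.148 kPa.
Initial effective stress: σ'_0 = σ_v − u = 109.56 − 49.148 = 60.412 kPa.
Final effective stress: σ'_f = 60.412 + 113 = 173.41 kPa.
σ'_f = 173.41 > σ'_p = 70.2 kPa, so the stress path crosses the preconsolidation pressure — recompression up to σ'_p, then virgin compression beyond:
S_c = H/(1+e₀)·[C_r·log₁₀(σ'_p/σ'_0) + C_c·log₁₀(σ'_f/σ'_p)]
    = 7.2/1.98 × [0.029×log₁₀(70.2/60.412) + 0.33×log₁₀(173.41/70.2)]
    = 3.6364 × [0.0018912 + 0.1296] = 0.4782 m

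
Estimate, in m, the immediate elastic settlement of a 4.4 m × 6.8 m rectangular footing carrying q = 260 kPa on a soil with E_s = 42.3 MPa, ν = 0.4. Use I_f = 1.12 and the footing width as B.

S_e ≈ 0.0254 m

Immediate (elastic) settlement: S_e = q·B·(1−ν²)/E_s · I_f.
E_s = 42.3 MPa = 42300 kPa.
S_e = 260 × 4.4 × (1 − 0.4²) / 42300 × 1.12
    = 260 × 4.4 × 0.84 / 42300 × 1.12
    = 0.02544 m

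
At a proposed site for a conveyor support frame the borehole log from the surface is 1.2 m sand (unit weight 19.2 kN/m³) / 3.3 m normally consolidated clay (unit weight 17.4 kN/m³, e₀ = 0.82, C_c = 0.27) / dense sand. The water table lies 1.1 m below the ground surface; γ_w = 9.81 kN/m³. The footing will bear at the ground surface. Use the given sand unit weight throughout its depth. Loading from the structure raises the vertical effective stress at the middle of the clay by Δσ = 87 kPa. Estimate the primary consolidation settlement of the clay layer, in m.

S_c ≈ 0.267 m

Mid-depth of clay below the ground surface: z = 1.2 + 3.3/2 = 2.85 m.
Total vertical stress at mid-clay: σ_v = 19.2×1.2 + 17.4×1.65 = 51.75 kPa.
Pore pressure: u = 9.81×(2.85 − 1.1) = 17.168 kPa.
Initial effective stress: σ'_0 = σ_v − u = 51.75 − 17.168 = 34.582 kPa.
Final effective stress: σ'_f = σ'_0 + Δσ = 34.582 + 87 = 121.58 kPa.
Normally consolidated clay, so the full stress increment lies on the virgin compression line:
S_c = C_c·H/(1+e₀)·log₁₀(σ'_f/σ'_0) = 0.27×3.3/(1+0.82)×log₁₀(121.58/34.582)
    = 0.48956 × 0.54601 = 0.2673 m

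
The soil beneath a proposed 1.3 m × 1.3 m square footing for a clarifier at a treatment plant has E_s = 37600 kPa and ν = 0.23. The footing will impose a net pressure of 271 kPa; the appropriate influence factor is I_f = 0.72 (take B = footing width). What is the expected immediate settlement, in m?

Immediate (elastic) settlement: S_e = q·B·(1−ν²)/E_s · I_f.
S_e = 271 × 1.3 × (1 − 0.23²) / 37600 × 0.72
    = 271 × 1.3 × 0.9471 / 37600 × 0.72
    = 0.006389 m

S_e ≈ 0.00639 m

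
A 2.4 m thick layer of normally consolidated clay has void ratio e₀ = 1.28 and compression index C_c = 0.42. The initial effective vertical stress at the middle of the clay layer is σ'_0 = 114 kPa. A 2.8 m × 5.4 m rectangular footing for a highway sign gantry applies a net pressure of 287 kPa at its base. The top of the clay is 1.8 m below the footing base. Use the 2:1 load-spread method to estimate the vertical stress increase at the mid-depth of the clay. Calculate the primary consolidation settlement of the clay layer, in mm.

S_c ≈ 111 mm

Mid-depth of clay below the footing base: z = 1.8 + 2.4/2 = 3 m.
Stress increase at mid-clay by the 2:1 spreading method:
Δσ = qBL/((B+z)(L+z)) = 287×2.8×5.4/((2.8+3)(5.4+3)) = 89.069 kPa
Final effective stress: σ'_f = σ'_0 + Δσ = 114 + 89.069 = 203.07 kPa.
Normally consolidated clay, so the full stress increment lies on the virgin compression line:
S_c = C_c·H/(1+e₀)·log₁₀(σ'_f/σ'_0) = 0.42×2.4/(1+1.28)×log₁₀(203.07/114)
    = 0.44211 × 0.25074 = 0.1109 m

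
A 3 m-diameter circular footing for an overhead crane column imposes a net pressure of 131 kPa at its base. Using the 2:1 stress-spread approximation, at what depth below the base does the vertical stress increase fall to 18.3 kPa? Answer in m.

z ≈ 5.03 m

2:1 spreading — at depth z the loaded area has grown by z in each plan dimension:
qD²/(D+z)² = Δσ_z ⇒ z = D(√(q/Δσ_z) − 1) = 3×(√(131/18.3) − 1) = 5.027 m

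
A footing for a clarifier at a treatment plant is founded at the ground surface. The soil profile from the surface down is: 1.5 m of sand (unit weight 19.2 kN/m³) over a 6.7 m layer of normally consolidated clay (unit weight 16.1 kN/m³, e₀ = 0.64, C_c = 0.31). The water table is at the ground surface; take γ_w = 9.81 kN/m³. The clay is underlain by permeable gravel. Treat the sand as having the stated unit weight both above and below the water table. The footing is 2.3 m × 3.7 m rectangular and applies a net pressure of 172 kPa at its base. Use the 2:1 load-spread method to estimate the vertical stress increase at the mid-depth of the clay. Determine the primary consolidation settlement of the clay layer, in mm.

S_c ≈ 286 mm

Mid-depth of clay below the ground surface: z = 1.5 + 6.7/2 = 4.85 m.
Total vertical stress at mid-clay: σ_v = 19.2×1.5 + 16.1×3.35 = 82.735 kPa.
Pore pressure: u = 9.81×(4.85 − 0) = 47.578 kPa.
Initial effective stress: σ'_0 = σ_v − u = 82.735 − 47.578 = 35.157 kPa.
Stress increase at mid-clay by the 2:1 spreading method:
Δσ = qBL/((B+z)(L+z)) = 172×2.3×3.7/((2.3+4.85)(3.7+4.85)) = 23.943 kPa
Final effective stress: σ'_f = σ'_0 + Δσ = 35.157 + 23.943 = 59.1 kPa.
Normally consolidated clay, so the full stress increment lies on the virgin compression line:
S_c = C_c·H/(1+e₀)·log₁₀(σ'_f/σ'_0) = 0.31×6.7/(1+0.64)×log₁₀(59.1/35.157)
    = 1.2665 × 0.22558 = 0.2857 m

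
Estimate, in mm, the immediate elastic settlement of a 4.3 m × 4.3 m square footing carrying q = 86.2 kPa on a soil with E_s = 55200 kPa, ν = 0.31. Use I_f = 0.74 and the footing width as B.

Immediate (elastic) settlement: S_e = q·B·(1−ν²)/E_s · I_f.
S_e = 86.2 × 4.3 × (1 − 0.31²) / 55200 × 0.74
    = 86.2 × 4.3 × 0.9039 / 55200 × 0.74
    = 0.004491 m = 4.491 mm

S_e ≈ 4.49 mm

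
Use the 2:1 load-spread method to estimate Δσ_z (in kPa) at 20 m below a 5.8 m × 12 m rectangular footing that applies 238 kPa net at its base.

By the 2:1 method the load spreads at 1 horizontal : 2 vertical, so at depth z the loaded area has grown by z in each plan dimension:
Δσ = qBL/((B+z)(L+z)) = 238×5.8×12/((5.8+20)(12+20)) = 20.064 kPa

Δσ_z ≈ 20.1 kPa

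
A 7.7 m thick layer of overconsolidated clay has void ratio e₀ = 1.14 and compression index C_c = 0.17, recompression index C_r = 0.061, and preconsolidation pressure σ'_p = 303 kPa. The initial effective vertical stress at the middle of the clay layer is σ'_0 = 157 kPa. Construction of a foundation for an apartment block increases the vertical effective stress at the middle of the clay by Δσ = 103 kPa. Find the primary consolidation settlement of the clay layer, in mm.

Final effective stress: σ'_f = 157 + 103 = 260 kPa.
σ'_f = 260 ≤ σ'_p = 303 kPa, so the clay remains overconsolidated and only the recompression index applies:
S_c = C_r·H/(1+e₀)·log₁₀(σ'_f/σ'_0) = 0.061×7.7/2.14×log₁₀(260/157)
    = 0.21948 × 0.21907 = 0.04808 m

S_c ≈ 48.1 mm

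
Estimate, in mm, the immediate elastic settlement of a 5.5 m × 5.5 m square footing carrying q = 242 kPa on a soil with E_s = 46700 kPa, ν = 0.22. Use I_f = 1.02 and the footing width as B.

S_e ≈ 27.7 mm

Immediate (elastic) settlement: S_e = q·B·(1−ν²)/E_s · I_f.
S_e = 242 × 5.5 × (1 − 0.22²) / 46700 × 1.02
    = 242 × 5.5 × 0.9516 / 46700 × 1.02
    = 0.02766 m = 27.66 mm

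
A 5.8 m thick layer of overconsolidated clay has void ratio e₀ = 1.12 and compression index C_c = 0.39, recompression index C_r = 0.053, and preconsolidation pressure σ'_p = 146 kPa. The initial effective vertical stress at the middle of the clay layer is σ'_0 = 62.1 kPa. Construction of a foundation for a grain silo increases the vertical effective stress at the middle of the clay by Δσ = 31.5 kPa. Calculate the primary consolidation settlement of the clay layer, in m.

Final effective stress: σ'_f = 62.1 + 31.5 = 93.6 kPa.
σ'_f = 93.6 ≤ σ'_p = 146 kPa, so the clay remains overconsolidated and only the recompression index applies:
S_c = C_r·H/(1+e₀)·log₁₀(σ'_f/σ'_0) = 0.053×5.8/2.12×log₁₀(93.6/62.1)
    = 0.145 × 0.17818 = 0.02584 m

S_c ≈ 0.0258 m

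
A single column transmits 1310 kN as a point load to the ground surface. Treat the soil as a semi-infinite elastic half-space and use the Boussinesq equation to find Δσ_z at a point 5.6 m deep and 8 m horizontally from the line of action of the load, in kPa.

Δσ_z ≈ 1.24 kPa

Boussinesq vertical stress below a point load on an elastic half-space:
Δσ_z = 3P/(2πz²) · [1 + (r/z)²]^(−5/2)
r/z = 8/5.6 = 1.4286; [1+(r/z)²]^(−5/2) = 0.062019.
Δσ_z = 3×1310/(2π×5.6²) × 0.062019 = 19.945 × 0.062019 = 1.237 kPa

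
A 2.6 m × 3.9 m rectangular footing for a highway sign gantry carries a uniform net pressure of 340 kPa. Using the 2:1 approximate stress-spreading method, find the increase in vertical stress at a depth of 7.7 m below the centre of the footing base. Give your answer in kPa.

By the 2:1 method the load spreads at 1 horizontal : 2 vertical, so at depth z the loaded area has grown by z in each plan dimension:
Δσ = qBL/((B+z)(L+z)) = 340×2.6×3.9/((2.6+7.7)(3.9+7.7)) = 28.855 kPa

Δσ_z ≈ 28.9 kPa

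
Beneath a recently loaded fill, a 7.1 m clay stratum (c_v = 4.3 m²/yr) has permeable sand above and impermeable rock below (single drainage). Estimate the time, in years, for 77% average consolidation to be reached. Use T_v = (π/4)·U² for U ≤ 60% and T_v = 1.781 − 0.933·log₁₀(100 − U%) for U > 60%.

Drainage path length: H_d = H = 7.1 m (single drainage).
U > 60%: T_v = 1.781 − 0.933·log₁₀(100 − 77) = 0.51051.
t = T_v·H_d²/c_v = 0.51051×7.1²/4.3 = 5.985 years.

t ≈ 5.98 years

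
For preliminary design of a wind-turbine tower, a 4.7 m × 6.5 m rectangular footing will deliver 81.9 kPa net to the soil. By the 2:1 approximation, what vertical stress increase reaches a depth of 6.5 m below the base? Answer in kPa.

Δσ_z ≈ 17.2 kPa

By the 2:1 method the load spreads at 1 horizontal : 2 vertical, so at depth z the loaded area has grown by z in each plan dimension:
Δσ = qBL/((B+z)(L+z)) = 81.9×4.7×6.5/((4.7+6.5)(6.5+6.5)) = 17.184 kPa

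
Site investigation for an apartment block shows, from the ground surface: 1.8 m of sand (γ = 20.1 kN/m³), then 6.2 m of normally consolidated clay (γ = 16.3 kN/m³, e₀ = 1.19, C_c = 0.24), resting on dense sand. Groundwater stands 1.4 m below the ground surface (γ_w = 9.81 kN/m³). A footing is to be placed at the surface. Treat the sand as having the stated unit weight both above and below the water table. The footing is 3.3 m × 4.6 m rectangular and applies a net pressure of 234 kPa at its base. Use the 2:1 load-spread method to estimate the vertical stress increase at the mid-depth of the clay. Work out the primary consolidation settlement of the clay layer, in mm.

S_c ≈ 185 mm

Mid-depth of clay below the ground surface: z = 1.8 + 6.2/2 = 4.9 m.
Total vertical stress at mid-clay: σ_v = 20.1×1.8 + 16.3×3.1 = 86.71 kPa.
Pore pressure: u = 9.81×(4.9 − 1.4) = 34.335 kPa.
Initial effective stress: σ'_0 = σ_v − u = 86.71 − 34.335 = 52.375 kPa.
Stress increase at mid-clay by the 2:1 spreading method:
Δσ = qBL/((B+z)(L+z)) = 234×3.3×4.6/((3.3+4.9)(4.6+4.9)) = 45.598 kPa
Final effective stress: σ'_f = σ'_0 + Δσ = 52.375 + 45.598 = 97.973 kPa.
Normally consolidated clay, so the full stress increment lies on the virgin compression line:
S_c = C_c·H/(1+e₀)·log₁₀(σ'_f/σ'_0) = 0.24×6.2/(1+1.19)×log₁₀(97.973/52.375)
    = 0.67945 × 0.27198 = 0.1848 m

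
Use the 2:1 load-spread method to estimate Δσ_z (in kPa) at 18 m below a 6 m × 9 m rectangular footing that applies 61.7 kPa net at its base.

By the 2:1 method the load spreads at 1 horizontal : 2 vertical, so at depth z the loaded area has grown by z in each plan dimension:
Δσ = qBL/((B+z)(L+z)) = 61.7×6×9/((6+18)(9+18)) = 5.1417 kPa

Δσ_z ≈ 5.14 kPa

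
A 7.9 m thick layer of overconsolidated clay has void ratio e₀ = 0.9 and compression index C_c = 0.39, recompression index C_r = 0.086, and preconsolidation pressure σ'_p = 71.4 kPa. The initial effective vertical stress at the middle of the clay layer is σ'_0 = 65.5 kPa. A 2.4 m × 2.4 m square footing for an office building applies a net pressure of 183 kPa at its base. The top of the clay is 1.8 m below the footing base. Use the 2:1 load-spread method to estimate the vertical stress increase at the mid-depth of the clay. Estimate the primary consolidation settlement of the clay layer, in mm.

S_c ≈ 105 mm

Mid-depth of clay below the footing base: z = 1.8 + 7.9/2 = 5.75 m.
Stress increase at mid-clay by the 2:1 spreading method:
Δσ = qBL/((B+z)(L+z)) = 183×2.4×2.4/((2.4+5.75)(2.4+5.75)) = 15.869 kPa
Final effective stress: σ'_f = 65.5 + 15.869 = 81.369 kPa.
σ'_f = 81.369 > σ'_p = 71.4 kPa, so the stress path crosses the preconsolidation pressure — recompression up to σ'_p, then virgin compression beyond:
S_c = H/(1+e₀)·[C_r·log₁₀(σ'_p/σ'_0) + C_c·log₁₀(σ'_f/σ'_p)]
    = 7.9/1.9 × [0.086×log₁₀(71.4/65.5) + 0.39×log₁₀(81.369/71.4)]
    = 4.1579 × [0.0032213 + 0.022137] = 0.1054 m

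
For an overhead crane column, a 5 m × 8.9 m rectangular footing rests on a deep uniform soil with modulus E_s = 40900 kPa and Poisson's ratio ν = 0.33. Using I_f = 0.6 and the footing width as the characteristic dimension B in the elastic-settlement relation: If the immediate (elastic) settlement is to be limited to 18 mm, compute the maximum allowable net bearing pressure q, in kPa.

q ≈ 275 kPa

S_e = q·B·(1−ν²)/E_s · I_f  ⇒  q = S_e·E_s / (B·(1−ν²)·I_f).
q = 0.018 × 40900 / (5 × 0.8911 × 0.6) = 275.4 kPa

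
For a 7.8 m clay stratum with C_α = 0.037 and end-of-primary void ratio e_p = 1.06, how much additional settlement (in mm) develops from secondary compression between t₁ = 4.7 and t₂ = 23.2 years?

Secondary compression: S_s = C_α·H/(1+e_p)·log₁₀(t₂/t₁)
S_s = 0.037×7.8/(1+1.06)×log₁₀(23.2/4.7)
    = 0.1401 × 0.6934 = 0.09714 m

S_s ≈ 97.1 mm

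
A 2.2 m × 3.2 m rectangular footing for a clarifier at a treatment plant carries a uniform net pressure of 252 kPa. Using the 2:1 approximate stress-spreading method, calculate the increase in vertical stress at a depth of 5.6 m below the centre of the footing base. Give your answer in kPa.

By the 2:1 method the load spreads at 1 horizontal : 2 vertical, so at depth z the loaded area has grown by z in each plan dimension:
Δσ = qBL/((B+z)(L+z)) = 252×2.2×3.2/((2.2+5.6)(3.2+5.6)) = 25.846 kPa

Δσ_z ≈ 25.8 kPa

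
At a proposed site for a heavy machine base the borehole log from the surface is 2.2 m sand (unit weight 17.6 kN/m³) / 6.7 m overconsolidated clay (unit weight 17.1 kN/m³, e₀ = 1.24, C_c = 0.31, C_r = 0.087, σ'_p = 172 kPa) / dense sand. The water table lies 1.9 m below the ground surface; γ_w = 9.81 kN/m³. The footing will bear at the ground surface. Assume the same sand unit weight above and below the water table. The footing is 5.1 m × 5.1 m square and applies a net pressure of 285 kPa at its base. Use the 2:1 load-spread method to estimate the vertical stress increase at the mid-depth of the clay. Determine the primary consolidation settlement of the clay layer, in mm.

S_c ≈ 83.1 mm

Mid-depth of clay below the ground surface: z = 2.2 + 6.7/2 = 5.55 m.
Total vertical stress at mid-clay: σ_v = 17.6×2.2 + 17.1×3.35 = 96.005 kPa.
Pore pressure: u = 9.81×(5.55 − 1.9) = 35.806 kPa.
Initial effective stress: σ'_0 = σ_v − u = 96.005 − 35.806 = 60.199 kPa.
Stress increase at mid-clay by the 2:1 spreading method:
Δσ = qBL/((B+z)(L+z)) = 285×5.1×5.1/((5.1+5.55)(5.1+5.55)) = 65.356 kPa
Final effective stress: σ'_f = 60.199 + 65.356 = 125.55 kPa.
σ'_f = 125.55 ≤ σ'_p = 172 kPa, so the clay remains overconsolidated and only the recompression index applies:
S_c = C_r·H/(1+e₀)·log₁₀(σ'_f/σ'_0) = 0.087×6.7/2.24×log₁₀(125.55/60.199)
    = 0.26023 × 0.31923 = 0.08307 m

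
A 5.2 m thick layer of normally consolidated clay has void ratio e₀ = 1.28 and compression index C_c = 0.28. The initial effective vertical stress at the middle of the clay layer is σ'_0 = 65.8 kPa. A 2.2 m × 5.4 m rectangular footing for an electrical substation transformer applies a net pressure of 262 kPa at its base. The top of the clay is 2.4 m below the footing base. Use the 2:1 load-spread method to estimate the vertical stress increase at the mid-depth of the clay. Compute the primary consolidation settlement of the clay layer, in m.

S_c ≈ 0.136 m

Mid-depth of clay below the footing base: z = 2.4 + 5.2/2 = 5 m.
Stress increase at mid-clay by the 2:1 spreading method:
Δσ = qBL/((B+z)(L+z)) = 262×2.2×5.4/((2.2+5)(5.4+5)) = 41.567 kPa
Final effective stress: σ'_f = σ'_0 + Δσ = 65.8 + 41.567 = 107.37 kPa.
Normally consolidated clay, so the full stress increment lies on the virgin compression line:
S_c = C_c·H/(1+e₀)·log₁₀(σ'_f/σ'_0) = 0.28×5.2/(1+1.28)×log₁₀(107.37/65.8)
    = 0.6386 × 0.21266 = 0.1358 m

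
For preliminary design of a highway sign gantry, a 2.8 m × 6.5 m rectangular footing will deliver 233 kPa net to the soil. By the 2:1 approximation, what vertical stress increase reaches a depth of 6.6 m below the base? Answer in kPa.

By the 2:1 method the load spreads at 1 horizontal : 2 vertical, so at depth z the loaded area has grown by z in each plan dimension:
Δσ = qBL/((B+z)(L+z)) = 233×2.8×6.5/((2.8+6.6)(6.5+6.6)) = 34.437 kPa

Δσ_z ≈ 34.4 kPa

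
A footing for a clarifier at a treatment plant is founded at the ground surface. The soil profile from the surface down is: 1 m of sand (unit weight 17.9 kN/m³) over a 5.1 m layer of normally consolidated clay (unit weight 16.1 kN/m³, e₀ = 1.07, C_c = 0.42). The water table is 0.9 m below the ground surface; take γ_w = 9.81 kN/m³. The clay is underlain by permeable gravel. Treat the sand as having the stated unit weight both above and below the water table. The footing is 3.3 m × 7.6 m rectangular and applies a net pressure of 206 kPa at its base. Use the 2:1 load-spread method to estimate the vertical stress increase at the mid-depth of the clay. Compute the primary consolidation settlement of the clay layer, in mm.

S_c ≈ 502 mm

Mid-depth of clay below the ground surface: z = 1 + 5.1/2 = 3.55 m.
Total vertical stress at mid-clay: σ_v = 17.9×1 + 16.1×2.55 = 58.955 kPa.
Pore pressure: u = 9.81×(3.55 − 0.9) = 25.997 kPa.
Initial effective stress: σ'_0 = σ_v − u = 58.955 − 25.997 = 32.958 kPa.
Stress increase at mid-clay by the 2:1 spreading method:
Δσ = qBL/((B+z)(L+z)) = 206×3.3×7.6/((3.3+3.55)(7.6+3.55)) = 67.644 kPa
Final effective stress: σ'_f = σ'_0 + Δσ = 32.958 + 67.644 = 100.6 kPa.
Normally consolidated clay, so the full stress increment lies on the virgin compression line:
S_c = C_c·H/(1+e₀)·log₁₀(σ'_f/σ'_0) = 0.42×5.1/(1+1.07)×log₁₀(100.6/32.958)
    = 1.0348 × 0.48464 = 0.5015 m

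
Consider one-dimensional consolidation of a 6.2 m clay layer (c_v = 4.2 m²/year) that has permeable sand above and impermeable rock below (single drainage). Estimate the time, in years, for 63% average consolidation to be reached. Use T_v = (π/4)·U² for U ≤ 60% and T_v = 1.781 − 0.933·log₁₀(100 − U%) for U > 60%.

t ≈ 2.91 years

Drainage path length: H_d = H = 6.2 m (single drainage).
U > 60%: T_v = 1.781 − 0.933·log₁₀(100 − 63) = 0.31787.
t = T_v·H_d²/c_v = 0.31787×6.2²/4.2 = 2.909 years.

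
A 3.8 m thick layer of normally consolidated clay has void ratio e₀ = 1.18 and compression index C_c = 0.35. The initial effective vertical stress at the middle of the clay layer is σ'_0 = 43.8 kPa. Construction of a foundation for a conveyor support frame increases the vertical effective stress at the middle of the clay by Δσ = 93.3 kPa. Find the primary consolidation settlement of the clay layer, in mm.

S_c ≈ 302 mm

Final effective stress: σ'_f = σ'_0 + Δσ = 43.8 + 93.3 = 137.1 kPa.
Normally consolidated clay, so the full stress increment lies on the virgin compression line:
S_c = C_c·H/(1+e₀)·log₁₀(σ'_f/σ'_0) = 0.35×3.8/(1+1.18)×log₁₀(137.1/43.8)
    = 0.61009 × 0.49556 = 0.3023 m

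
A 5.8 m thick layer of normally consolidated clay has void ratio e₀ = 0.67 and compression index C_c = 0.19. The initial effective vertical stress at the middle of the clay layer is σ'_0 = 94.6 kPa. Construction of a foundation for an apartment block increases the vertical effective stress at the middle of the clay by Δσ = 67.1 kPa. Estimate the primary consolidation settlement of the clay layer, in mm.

Final effective stress: σ'_f = σ'_0 + Δσ = 94.6 + 67.1 = 161.7 kPa.
Normally consolidated clay, so the full stress increment lies on the virgin compression line:
S_c = C_c·H/(1+e₀)·log₁₀(σ'_f/σ'_0) = 0.19×5.8/(1+0.67)×log₁₀(161.7/94.6)
    = 0.65988 × 0.23282 = 0.1536 m

S_c ≈ 154 mm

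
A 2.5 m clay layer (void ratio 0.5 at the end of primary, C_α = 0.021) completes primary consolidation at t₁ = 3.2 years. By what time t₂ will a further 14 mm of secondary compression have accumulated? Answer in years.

S_s = C_α·H/(1+e_p)·log₁₀(t₂/t₁) ⇒ log₁₀(t₂/t₁) = S_s·(1+e_p)/(C_α·H).
log₁₀(t₂/t₁) = 0.014 × (1+0.5) / (0.021×2.5) = 0.4
t₂ = t₁ × 10^0.4 = 3.2 × 2.512 = 8.038 years

t₂ ≈ 8.04 years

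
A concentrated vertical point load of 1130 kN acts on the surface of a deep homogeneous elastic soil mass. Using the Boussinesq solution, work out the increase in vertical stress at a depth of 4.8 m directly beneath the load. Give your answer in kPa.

Boussinesq vertical stress below a point load on an elastic half-space:
Δσ_z = 3P/(2πz²) · [1 + (r/z)²]^(−5/2)
r/z = 0/4.8 = 0; [1+(r/z)²]^(−5/2) = 1.
Δσ_z = 3×1130/(2π×4.8²) × 1 = 23.417 × 1 = 23.42 kPa

Δσ_z ≈ 23.4 kPa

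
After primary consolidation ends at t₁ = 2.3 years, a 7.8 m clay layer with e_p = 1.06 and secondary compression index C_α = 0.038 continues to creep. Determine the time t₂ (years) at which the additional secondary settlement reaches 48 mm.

S_s = C_α·H/(1+e_p)·log₁₀(t₂/t₁) ⇒ log₁₀(t₂/t₁) = S_s·(1+e_p)/(C_α·H).
log₁₀(t₂/t₁) = 0.048 × (1+1.06) / (0.038×7.8) = 0.3336
t₂ = t₁ × 10^0.3336 = 2.3 × 2.156 = 4.958 years

t₂ ≈ 4.96 years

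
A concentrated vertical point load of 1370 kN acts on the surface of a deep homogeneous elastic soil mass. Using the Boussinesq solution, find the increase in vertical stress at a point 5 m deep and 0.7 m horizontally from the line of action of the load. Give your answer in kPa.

Δσ_z ≈ 24.9 kPa

Boussinesq vertical stress below a point load on an elastic half-space:
Δσ_z = 3P/(2πz²) · [1 + (r/z)²]^(−5/2)
r/z = 0.7/5 = 0.14; [1+(r/z)²]^(−5/2) = 0.95263.
Δσ_z = 3×1370/(2π×5²) × 0.95263 = 26.165 × 0.95263 = 24.93 kPa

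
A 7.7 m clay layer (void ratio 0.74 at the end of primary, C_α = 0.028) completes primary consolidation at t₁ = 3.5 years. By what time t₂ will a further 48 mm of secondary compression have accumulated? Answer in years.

S_s = C_α·H/(1+e_p)·log₁₀(t₂/t₁) ⇒ log₁₀(t₂/t₁) = S_s·(1+e_p)/(C_α·H).
log₁₀(t₂/t₁) = 0.048 × (1+0.74) / (0.028×7.7) = 0.3874
t₂ = t₁ × 10^0.3874 = 3.5 × 2.44 = 8.54 years

t₂ ≈ 8.54 years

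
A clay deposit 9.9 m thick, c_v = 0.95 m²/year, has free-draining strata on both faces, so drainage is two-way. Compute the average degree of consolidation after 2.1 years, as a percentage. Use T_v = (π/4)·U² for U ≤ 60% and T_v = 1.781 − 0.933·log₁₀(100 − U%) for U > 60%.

U ≈ 32.2 %

Drainage path length: H_d = H/2 = 4.95 m (double drainage).
T_v = c_v·t/H_d² = 0.95×2.1/4.95² = 0.08142.
T_v = 0.08142 corresponds to the U ≤ 60% branch:
U = √(4T_v/π) = 0.322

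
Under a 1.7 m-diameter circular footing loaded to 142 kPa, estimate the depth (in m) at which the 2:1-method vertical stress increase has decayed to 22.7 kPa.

2:1 spreading — at depth z the loaded area has grown by z in each plan dimension:
qD²/(D+z)² = Δσ_z ⇒ z = D(√(q/Δσ_z) − 1) = 1.7×(√(142/22.7) − 1) = 2.552 m

z ≈ 2.55 m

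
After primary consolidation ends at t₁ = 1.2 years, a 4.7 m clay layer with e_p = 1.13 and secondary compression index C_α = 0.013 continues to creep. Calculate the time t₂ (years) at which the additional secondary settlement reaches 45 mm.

t₂ ≈ 44.5 years

S_s = C_α·H/(1+e_p)·log₁₀(t₂/t₁) ⇒ log₁₀(t₂/t₁) = S_s·(1+e_p)/(C_α·H).
log₁₀(t₂/t₁) = 0.045 × (1+1.13) / (0.013×4.7) = 1.569
t₂ = t₁ × 10^1.569 = 1.2 × 37.05 = 44.46 years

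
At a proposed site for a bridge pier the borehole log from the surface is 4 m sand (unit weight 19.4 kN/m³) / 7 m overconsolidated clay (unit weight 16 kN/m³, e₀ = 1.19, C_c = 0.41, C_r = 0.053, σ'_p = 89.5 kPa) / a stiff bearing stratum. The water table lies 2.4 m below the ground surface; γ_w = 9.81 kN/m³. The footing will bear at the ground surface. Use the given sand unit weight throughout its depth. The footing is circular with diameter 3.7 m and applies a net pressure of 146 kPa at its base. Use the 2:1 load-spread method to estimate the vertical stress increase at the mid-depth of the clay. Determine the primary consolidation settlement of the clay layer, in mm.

S_c ≈ 65.3 mm

Mid-depth of clay below the ground surface: z = 4 + 7/2 = 7.5 m.
Total vertical stress at mid-clay: σ_v = 19.4×4 + 16×3.5 = 133.6 kPa.
Pore pressure: u = 9.81×(7.5 − 2.4) = 50.031 kPa.
Initial effective stress: σ'_0 = σ_v − u = 133.6 − 50.031 = 83.569 kPa.
Stress increase at mid-clay by the 2:1 spreading method:
Δσ ≈ qD²/(D+z)² = 146×3.7²/(3.7+7.5)² = 15.934 kPa
Final effective stress: σ'_f = 83.569 + 15.934 = 99.503 kPa.
σ'_f = 99.503 > σ'_p = 89.5 kPa, so the stress path crosses the preconsolidation pressure — recompression up to σ'_p, then virgin compression beyond:
S_c = H/(1+e₀)·[C_r·log₁₀(σ'_p/σ'_0) + C_c·log₁₀(σ'_f/σ'_p)]
    = 7/2.19 × [0.053×log₁₀(89.5/83.569) + 0.41×log₁₀(99.503/89.5)]
    = 3.1963 × [0.0015782 + 0.018865] = 0.06534 m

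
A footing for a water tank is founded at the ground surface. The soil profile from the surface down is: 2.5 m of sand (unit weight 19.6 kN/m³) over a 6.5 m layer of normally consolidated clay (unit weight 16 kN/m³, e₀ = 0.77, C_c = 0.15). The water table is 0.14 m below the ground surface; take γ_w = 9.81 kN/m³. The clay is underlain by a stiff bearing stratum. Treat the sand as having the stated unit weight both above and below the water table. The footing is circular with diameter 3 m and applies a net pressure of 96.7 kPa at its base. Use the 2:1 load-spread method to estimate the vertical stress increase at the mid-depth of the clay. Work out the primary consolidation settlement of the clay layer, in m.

S_c ≈ 0.0529 m

Mid-depth of clay below the ground surface: z = 2.5 + 6.5/2 = 5.75 m.
Total vertical stress at mid-clay: σ_v = 19.6×2.5 + 16×3.25 = 101 kPa.
Pore pressure: u = 9.81×(5.75 − 0.14) = 55.034 kPa.
Initial effective stress: σ'_0 = σ_v − u = 101 − 55.034 = 45.966 kPa.
Stress increase at mid-clay by the 2:1 spreading method:
Δσ ≈ qD²/(D+z)² = 96.7×3²/(3+5.75)² = 11.367 kPa
Final effective stress: σ'_f = σ'_0 + Δσ = 45.966 + 11.367 = 57.333 kPa.
Normally consolidated clay, so the full stress increment lies on the virgin compression line:
S_c = C_c·H/(1+e₀)·log₁₀(σ'_f/σ'_0) = 0.15×6.5/(1+0.77)×log₁₀(57.333/45.966)
    = 0.55085 × 0.095968 = 0.05286 m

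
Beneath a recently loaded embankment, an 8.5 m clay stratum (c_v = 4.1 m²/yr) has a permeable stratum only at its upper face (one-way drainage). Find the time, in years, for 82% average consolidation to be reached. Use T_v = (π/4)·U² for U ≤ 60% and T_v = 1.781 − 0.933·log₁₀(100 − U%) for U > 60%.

Drainage path length: H_d = H = 8.5 m (single drainage).
U > 60%: T_v = 1.781 − 0.933·log₁₀(100 − 82) = 0.60983.
t = T_v·H_d²/c_v = 0.60983×8.5²/4.1 = 10.75 years.

t ≈ 10.7 years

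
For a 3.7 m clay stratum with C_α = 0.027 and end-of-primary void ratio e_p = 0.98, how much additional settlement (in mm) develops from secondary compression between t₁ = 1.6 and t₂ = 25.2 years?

Secondary compression: S_s = C_α·H/(1+e_p)·log₁₀(t₂/t₁)
S_s = 0.027×3.7/(1+0.98)×log₁₀(25.2/1.6)
    = 0.05045 × 1.197 = 0.06041 m

S_s ≈ 60.4 mm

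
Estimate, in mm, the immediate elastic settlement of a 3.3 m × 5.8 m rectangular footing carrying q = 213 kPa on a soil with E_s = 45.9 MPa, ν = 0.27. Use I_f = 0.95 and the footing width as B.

Immediate (elastic) settlement: S_e = q·B·(1−ν²)/E_s · I_f.
E_s = 45.9 MPa = 45900 kPa.
S_e = 213 × 3.3 × (1 − 0.27²) / 45900 × 0.95
    = 213 × 3.3 × 0.9271 / 45900 × 0.95
    = 0.01349 m = 13.49 mm

S_e ≈ 13.5 mm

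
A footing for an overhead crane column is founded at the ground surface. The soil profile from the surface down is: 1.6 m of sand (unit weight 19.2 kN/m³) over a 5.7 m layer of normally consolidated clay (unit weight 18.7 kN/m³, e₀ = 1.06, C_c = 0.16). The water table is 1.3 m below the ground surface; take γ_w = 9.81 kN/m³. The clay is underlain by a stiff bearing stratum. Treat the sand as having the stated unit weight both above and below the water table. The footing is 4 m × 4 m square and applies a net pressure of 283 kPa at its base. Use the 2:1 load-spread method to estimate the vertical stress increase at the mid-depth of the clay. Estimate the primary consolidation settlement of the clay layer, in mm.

Mid-depth of clay below the ground surface: z = 1.6 + 5.7/2 = 4.45 m.
Total vertical stress at mid-clay: σ_v = 19.2×1.6 + 18.7×2.85 = 84.015 kPa.
Pore pressure: u = 9.81×(4.45 − 1.3) = 30.902 kPa.
Initial effective stress: σ'_0 = σ_v − u = 84.015 − 30.902 = 53.113 kPa.
Stress increase at mid-clay by the 2:1 spreading method:
Δσ = qBL/((B+z)(L+z)) = 283×4×4/((4+4.45)(4+4.45)) = 63.415 kPa
Final effective stress: σ'_f = σ'_0 + Δσ = 53.113 + 63.415 = 116.53 kPa.
Normally consolidated clay, so the full stress increment lies on the virgin compression line:
S_c = C_c·H/(1+e₀)·log₁₀(σ'_f/σ'_0) = 0.16×5.7/(1+1.06)×log₁₀(116.53/53.113)
    = 0.44272 × 0.34124 = 0.1511 m

S_c ≈ 151 mm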